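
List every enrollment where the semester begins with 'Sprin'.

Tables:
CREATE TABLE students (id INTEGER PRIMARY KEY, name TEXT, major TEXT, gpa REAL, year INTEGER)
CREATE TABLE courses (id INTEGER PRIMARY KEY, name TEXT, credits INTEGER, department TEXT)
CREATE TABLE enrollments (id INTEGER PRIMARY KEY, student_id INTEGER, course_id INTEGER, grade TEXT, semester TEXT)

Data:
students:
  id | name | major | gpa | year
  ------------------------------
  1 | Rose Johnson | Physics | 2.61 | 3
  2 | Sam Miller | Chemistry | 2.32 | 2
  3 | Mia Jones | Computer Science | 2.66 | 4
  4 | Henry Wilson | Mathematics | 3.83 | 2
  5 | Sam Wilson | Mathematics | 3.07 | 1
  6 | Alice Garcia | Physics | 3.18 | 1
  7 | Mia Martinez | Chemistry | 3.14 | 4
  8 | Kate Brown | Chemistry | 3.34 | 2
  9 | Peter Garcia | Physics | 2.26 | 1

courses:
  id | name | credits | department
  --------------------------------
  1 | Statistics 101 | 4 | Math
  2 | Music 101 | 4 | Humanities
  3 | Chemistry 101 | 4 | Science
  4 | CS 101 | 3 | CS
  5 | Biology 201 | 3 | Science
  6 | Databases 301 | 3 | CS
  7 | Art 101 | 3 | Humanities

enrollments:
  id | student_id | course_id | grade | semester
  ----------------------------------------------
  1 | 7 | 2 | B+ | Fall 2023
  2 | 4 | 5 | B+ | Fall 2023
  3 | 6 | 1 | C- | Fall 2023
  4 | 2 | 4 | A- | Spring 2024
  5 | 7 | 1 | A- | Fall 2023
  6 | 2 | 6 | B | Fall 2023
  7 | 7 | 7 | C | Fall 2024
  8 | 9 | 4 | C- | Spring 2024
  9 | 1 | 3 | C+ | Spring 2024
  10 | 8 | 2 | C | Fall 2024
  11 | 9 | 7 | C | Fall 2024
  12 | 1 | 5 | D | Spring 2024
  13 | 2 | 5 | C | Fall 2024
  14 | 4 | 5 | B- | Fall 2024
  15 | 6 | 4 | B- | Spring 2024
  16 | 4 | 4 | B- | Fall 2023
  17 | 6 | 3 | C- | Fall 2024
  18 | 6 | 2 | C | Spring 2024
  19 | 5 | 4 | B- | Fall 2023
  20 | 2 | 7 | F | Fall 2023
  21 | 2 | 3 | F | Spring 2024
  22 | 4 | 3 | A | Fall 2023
SELECT id, semester FROM enrollments WHERE semester LIKE 'Sprin%'

Execution result:
id | semester
4 | Spring 2024
8 | Spring 2024
9 | Spring 2024
12 | Spring 2024
15 | Spring 2024
18 | Spring 2024
21 | Spring 2024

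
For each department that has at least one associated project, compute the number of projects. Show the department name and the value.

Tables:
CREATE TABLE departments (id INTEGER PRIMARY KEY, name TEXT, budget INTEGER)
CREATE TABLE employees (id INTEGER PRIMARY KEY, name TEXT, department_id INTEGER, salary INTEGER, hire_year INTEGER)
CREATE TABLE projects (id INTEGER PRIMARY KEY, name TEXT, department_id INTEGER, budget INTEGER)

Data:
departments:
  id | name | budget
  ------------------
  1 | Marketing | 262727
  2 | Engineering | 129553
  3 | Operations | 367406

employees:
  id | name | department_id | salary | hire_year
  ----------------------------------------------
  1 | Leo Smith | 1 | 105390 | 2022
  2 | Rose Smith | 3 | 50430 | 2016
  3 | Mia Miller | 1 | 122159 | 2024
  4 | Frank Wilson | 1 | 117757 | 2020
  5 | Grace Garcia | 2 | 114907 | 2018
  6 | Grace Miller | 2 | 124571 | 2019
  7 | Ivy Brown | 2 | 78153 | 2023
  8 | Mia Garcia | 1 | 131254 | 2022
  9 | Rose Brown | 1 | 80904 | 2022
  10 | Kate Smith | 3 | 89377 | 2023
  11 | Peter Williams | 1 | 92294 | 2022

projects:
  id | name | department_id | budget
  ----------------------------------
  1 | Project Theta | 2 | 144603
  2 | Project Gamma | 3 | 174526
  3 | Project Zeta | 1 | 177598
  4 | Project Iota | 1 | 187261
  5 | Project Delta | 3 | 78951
SELECT p.name, COUNT(*) AS n FROM projects c JOIN departments p ON c.department_id = p.id GROUP BY p.id, p.name

Execution result:
name | n
Marketing | 2
Engineering | 1
Operations | 2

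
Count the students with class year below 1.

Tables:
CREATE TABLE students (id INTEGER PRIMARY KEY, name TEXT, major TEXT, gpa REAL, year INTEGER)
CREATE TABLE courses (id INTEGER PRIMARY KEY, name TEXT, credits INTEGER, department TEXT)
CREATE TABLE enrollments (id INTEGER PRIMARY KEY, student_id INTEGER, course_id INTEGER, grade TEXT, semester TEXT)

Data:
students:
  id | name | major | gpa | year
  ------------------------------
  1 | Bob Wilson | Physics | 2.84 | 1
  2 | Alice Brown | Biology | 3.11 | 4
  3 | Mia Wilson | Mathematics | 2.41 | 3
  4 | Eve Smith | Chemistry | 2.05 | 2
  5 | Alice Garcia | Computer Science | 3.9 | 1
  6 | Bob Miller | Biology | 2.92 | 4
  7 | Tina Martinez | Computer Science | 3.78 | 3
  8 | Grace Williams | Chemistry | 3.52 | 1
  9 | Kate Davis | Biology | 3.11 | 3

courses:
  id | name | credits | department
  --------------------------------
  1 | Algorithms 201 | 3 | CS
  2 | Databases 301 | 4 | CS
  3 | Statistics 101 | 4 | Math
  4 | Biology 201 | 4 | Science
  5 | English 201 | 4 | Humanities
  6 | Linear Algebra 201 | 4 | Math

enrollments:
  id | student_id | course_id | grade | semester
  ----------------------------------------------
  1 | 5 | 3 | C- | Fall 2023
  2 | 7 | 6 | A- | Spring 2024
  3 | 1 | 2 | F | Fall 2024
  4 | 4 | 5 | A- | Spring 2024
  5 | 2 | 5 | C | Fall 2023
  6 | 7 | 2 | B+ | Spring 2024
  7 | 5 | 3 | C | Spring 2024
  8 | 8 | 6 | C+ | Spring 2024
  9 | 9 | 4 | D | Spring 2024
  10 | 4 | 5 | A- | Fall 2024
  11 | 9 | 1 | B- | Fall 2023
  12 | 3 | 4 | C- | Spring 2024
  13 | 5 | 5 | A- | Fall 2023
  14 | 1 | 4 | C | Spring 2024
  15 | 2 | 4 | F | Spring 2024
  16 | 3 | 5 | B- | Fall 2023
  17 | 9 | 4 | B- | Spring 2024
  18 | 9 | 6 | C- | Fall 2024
SELECT COUNT(*) FROM students WHERE year < 1

Execution result:
0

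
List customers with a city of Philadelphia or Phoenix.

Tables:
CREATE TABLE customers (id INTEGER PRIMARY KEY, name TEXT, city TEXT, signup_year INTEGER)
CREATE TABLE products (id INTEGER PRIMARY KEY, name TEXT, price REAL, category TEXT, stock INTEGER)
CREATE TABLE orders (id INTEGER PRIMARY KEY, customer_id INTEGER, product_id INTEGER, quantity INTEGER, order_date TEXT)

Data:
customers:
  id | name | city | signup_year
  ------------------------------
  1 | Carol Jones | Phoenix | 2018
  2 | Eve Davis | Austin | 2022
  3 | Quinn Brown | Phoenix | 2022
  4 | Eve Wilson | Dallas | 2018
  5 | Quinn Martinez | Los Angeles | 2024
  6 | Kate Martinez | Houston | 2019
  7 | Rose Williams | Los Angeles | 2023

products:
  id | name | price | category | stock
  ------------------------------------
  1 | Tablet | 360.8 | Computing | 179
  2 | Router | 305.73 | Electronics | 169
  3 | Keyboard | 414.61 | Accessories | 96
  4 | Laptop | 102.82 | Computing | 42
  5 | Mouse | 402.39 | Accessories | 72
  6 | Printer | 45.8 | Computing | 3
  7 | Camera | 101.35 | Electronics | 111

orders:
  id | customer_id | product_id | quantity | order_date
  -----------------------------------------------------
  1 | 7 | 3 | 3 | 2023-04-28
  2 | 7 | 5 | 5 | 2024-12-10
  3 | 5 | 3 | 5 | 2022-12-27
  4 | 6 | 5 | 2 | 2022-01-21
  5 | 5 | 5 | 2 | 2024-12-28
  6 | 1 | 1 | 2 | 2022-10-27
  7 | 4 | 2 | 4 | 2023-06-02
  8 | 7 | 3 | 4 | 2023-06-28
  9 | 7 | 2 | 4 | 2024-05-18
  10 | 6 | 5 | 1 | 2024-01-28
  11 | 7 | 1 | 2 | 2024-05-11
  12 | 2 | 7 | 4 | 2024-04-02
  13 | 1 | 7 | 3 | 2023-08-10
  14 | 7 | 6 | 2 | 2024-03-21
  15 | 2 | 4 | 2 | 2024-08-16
SELECT name, city FROM customers WHERE city IN ('Philadelphia', 'Phoenix')

Execution result:
name | city
Carol Jones | Phoenix
Quinn Brown | Phoenix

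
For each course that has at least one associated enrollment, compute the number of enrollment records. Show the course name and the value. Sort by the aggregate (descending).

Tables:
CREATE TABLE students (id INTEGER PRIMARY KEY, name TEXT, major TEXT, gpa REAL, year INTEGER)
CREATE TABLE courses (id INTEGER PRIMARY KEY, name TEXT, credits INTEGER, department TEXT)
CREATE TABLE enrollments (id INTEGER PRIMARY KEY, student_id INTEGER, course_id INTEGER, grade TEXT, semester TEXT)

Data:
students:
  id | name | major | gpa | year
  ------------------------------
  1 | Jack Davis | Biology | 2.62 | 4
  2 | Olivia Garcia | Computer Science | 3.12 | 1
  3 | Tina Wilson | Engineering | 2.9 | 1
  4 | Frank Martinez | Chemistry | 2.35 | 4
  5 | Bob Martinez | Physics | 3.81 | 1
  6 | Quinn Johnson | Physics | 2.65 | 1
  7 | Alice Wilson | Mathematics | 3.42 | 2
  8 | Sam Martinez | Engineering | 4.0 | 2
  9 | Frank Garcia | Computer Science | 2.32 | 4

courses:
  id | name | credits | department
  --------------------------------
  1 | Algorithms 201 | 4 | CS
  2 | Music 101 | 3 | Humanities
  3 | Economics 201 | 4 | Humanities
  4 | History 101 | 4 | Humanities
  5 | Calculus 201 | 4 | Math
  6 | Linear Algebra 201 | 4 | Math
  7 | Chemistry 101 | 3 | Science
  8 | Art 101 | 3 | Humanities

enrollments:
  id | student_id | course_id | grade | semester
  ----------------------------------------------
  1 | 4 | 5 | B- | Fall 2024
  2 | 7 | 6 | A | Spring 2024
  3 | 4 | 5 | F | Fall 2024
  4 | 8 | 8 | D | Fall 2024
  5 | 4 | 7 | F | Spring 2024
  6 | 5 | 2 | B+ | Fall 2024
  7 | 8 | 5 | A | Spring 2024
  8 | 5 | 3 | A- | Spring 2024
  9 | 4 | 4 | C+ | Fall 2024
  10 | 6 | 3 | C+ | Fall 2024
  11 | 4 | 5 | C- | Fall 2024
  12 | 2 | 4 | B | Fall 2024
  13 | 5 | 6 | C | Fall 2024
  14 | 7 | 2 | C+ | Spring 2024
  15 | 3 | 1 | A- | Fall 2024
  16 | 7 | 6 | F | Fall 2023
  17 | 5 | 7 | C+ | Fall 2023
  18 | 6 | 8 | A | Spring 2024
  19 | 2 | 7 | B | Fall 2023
SELECT p.name, COUNT(*) AS n FROM enrollments c JOIN courses p ON c.course_id = p.id GROUP BY p.id, p.name ORDER BY n DESC

Execution result:
name | n
Calculus 201 | 4
Linear Algebra 201 | 3
Chemistry 101 | 3
Music 101 | 2
Economics 201 | 2
History 101 | 2
Art 101 | 2
Algorithms 201 | 1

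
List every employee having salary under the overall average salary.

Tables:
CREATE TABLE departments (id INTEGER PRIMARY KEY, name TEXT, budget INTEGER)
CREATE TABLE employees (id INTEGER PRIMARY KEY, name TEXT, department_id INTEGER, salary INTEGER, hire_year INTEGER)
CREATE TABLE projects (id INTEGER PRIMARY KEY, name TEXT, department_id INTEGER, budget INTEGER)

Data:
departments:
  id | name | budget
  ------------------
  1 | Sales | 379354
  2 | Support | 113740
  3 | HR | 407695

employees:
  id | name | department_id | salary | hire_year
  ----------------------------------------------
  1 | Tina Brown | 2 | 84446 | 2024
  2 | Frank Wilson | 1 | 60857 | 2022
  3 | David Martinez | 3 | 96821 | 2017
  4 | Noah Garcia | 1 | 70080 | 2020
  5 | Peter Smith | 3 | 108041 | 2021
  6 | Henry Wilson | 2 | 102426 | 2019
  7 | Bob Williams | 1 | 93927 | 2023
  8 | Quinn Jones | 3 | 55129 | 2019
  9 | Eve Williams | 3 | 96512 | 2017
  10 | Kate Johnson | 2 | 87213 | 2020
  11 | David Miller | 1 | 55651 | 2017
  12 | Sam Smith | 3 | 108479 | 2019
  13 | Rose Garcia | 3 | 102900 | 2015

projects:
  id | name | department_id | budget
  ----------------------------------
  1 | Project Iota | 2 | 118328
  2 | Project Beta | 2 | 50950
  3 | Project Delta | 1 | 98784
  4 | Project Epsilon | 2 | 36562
SELECT name, salary FROM employees WHERE salary < (SELECT AVG(salary) FROM employees)

Execution result:
name | salary
Tina Brown | 84446
Frank Wilson | 60857
Noah Garcia | 70080
Quinn Jones | 55129
David Miller | 55651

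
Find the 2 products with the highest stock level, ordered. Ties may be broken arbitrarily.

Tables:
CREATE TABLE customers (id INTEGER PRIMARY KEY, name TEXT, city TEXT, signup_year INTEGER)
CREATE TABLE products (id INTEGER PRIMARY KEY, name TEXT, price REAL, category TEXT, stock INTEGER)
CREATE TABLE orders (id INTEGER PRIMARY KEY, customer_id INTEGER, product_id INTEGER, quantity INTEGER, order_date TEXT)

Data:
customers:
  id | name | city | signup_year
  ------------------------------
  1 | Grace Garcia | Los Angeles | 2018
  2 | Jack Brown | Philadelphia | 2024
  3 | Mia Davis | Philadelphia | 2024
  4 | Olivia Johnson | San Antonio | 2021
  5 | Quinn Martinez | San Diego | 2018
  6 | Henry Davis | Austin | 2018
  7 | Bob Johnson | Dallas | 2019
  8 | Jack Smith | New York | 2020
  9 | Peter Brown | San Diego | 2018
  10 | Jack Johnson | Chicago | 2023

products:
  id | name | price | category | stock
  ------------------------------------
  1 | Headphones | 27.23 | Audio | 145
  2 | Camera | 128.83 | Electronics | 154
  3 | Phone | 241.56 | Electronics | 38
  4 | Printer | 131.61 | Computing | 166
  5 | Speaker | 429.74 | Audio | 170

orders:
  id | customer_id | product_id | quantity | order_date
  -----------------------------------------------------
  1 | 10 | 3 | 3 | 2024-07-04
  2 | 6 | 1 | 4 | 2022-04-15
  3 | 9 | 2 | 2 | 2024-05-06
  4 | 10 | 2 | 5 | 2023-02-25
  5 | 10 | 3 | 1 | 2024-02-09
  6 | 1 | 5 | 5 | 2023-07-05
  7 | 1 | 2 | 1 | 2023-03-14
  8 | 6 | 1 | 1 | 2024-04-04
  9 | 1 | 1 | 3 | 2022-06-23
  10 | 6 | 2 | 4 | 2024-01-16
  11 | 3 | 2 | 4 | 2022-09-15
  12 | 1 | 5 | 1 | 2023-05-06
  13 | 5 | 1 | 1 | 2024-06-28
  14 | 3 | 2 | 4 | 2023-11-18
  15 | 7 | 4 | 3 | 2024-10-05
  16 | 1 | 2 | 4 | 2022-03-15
SELECT name, stock FROM products ORDER BY stock DESC LIMIT 2

Execution result:
name | stock
Speaker | 170
Printer | 166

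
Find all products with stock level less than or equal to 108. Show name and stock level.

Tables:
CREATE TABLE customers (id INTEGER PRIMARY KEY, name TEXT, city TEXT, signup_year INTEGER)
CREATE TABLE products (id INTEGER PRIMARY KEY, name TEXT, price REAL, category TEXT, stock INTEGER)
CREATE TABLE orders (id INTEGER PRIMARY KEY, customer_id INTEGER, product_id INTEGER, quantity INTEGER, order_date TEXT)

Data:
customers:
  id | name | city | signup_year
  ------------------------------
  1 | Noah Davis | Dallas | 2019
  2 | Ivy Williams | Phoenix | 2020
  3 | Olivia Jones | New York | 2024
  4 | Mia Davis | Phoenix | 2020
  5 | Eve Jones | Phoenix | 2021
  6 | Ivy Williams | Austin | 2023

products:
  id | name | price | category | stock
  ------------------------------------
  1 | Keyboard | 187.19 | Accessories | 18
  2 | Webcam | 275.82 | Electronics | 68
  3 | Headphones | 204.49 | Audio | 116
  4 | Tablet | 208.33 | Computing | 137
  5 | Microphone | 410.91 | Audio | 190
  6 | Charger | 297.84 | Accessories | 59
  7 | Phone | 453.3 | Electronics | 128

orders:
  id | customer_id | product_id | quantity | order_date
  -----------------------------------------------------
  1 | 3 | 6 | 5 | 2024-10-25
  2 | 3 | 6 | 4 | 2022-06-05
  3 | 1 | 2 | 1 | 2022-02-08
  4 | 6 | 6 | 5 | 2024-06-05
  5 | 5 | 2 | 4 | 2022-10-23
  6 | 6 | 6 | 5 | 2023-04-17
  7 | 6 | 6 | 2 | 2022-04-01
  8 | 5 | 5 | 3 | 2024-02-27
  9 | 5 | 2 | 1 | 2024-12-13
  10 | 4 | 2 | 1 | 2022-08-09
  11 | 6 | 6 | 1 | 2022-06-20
SELECT name, stock FROM products WHERE stock <= 108

Execution result:
name | stock
Keyboard | 18
Webcam | 68
Charger | 59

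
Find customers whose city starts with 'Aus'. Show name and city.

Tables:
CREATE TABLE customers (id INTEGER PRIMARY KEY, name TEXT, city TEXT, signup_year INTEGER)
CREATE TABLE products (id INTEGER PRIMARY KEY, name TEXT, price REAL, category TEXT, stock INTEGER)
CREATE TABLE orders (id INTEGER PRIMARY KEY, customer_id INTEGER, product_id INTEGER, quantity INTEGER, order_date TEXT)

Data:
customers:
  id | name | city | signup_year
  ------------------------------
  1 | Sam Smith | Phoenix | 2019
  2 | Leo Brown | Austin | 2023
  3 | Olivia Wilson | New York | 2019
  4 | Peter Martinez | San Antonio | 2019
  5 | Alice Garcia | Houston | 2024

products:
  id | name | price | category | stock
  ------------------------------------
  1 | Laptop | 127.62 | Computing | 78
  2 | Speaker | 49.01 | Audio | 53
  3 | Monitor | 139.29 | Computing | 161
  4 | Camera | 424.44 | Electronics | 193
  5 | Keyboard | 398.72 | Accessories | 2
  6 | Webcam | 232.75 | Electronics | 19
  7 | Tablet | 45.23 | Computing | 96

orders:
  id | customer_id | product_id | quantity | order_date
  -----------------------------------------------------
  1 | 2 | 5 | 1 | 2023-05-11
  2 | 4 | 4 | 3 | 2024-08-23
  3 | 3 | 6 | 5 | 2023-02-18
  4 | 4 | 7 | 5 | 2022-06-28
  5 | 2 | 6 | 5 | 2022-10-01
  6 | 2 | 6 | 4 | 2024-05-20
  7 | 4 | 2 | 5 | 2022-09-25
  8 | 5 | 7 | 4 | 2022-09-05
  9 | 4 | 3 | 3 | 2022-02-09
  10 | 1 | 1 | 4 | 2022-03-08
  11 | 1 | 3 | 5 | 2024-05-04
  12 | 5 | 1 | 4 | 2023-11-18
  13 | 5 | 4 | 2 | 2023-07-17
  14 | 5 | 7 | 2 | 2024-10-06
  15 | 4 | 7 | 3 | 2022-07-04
SELECT name, city FROM customers WHERE city LIKE 'Aus%'

Execution result:
name | city
Leo Brown | Austin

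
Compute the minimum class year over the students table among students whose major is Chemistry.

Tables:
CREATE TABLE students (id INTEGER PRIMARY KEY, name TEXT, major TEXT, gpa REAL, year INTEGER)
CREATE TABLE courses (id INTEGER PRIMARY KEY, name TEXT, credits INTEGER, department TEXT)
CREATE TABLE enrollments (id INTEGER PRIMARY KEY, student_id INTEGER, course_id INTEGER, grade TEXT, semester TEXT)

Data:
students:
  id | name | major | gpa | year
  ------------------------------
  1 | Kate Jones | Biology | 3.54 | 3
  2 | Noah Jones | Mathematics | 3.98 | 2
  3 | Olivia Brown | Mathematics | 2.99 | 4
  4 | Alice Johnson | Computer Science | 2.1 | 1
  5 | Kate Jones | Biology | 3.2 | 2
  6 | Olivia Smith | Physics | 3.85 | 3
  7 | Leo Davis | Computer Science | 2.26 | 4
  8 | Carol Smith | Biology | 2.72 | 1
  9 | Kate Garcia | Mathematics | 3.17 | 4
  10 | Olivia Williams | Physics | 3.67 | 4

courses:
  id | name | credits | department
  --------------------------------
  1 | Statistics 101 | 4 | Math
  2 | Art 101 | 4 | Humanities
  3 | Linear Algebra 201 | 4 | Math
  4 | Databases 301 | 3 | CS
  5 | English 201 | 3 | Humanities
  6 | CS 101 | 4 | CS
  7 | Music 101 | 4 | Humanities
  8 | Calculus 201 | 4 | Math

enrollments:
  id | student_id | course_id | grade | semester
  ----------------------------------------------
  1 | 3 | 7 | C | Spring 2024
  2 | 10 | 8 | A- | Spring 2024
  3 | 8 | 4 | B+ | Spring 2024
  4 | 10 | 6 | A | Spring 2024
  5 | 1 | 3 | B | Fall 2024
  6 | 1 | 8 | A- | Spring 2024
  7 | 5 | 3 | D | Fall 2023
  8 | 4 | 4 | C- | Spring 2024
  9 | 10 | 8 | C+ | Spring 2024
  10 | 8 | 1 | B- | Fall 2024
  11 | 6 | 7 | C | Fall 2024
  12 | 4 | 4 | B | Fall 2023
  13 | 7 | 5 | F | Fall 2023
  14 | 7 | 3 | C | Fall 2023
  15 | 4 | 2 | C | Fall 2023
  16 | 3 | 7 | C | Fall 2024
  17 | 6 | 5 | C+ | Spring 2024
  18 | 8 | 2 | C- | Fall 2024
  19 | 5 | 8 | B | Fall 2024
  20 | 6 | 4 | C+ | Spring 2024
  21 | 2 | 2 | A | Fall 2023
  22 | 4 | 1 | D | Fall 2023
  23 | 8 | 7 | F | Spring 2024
SELECT MIN(year) FROM students WHERE major = 'Chemistry'

Execution result:
NULL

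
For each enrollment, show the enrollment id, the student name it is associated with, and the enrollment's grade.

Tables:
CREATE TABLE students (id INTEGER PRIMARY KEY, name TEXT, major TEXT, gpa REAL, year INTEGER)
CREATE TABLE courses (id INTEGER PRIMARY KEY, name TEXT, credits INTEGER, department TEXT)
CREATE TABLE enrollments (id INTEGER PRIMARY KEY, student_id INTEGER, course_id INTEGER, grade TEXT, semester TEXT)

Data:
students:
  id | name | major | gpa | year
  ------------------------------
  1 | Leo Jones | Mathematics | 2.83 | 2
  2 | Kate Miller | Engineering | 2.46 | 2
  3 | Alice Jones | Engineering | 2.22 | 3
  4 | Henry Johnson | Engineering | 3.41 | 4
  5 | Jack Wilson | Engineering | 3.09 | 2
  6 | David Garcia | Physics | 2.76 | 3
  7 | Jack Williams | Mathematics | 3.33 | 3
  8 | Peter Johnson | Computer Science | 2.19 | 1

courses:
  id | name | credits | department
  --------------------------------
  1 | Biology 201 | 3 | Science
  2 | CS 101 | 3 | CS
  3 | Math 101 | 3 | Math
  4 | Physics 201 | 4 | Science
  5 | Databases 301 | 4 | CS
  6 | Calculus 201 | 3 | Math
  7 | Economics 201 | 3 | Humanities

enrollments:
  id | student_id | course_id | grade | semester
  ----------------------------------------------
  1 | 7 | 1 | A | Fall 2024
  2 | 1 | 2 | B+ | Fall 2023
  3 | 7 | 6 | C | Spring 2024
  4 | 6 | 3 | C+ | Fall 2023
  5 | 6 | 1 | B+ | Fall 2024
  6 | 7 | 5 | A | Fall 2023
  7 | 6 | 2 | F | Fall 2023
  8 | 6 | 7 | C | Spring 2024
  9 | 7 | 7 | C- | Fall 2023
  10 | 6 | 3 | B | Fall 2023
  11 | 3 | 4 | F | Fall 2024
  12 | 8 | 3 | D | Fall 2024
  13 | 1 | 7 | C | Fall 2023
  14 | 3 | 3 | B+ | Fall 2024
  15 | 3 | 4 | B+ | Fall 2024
SELECT c.id, p.name AS student, c.grade FROM enrollments c JOIN students p ON c.student_id = p.id

Execution result:
id | student | grade
1 | Jack Williams | A
2 | Leo Jones | B+
3 | Jack Williams | C
4 | David Garcia | C+
5 | David Garcia | B+
6 | Jack Williams | A
7 | David Garcia | F
8 | David Garcia | C
9 | Jack Williams | C-
10 | David Garcia | B
11 | Alice Jones | F
12 | Peter Johnson | D
13 | Leo Jones | C
14 | Alice Jones | B+
15 | Alice Jones | B+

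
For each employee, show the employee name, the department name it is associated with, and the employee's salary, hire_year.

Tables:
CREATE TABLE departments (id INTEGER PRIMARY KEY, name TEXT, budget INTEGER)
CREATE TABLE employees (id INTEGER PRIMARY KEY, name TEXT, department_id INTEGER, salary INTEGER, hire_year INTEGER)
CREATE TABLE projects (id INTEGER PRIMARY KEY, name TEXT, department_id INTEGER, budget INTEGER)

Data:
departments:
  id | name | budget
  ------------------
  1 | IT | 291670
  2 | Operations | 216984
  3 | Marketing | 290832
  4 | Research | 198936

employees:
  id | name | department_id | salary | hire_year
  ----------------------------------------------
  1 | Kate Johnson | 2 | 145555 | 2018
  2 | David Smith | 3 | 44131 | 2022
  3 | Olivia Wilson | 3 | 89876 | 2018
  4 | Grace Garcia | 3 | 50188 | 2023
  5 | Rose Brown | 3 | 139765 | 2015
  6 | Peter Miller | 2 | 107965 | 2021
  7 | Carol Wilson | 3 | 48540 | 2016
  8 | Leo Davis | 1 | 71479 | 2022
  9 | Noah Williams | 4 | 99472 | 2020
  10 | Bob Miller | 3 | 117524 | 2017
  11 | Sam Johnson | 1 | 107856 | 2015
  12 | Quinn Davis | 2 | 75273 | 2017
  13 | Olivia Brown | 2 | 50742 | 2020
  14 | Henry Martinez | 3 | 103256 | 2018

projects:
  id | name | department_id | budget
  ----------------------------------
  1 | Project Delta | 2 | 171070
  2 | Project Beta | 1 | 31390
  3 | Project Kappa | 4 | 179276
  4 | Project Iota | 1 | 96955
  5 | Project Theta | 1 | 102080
SELECT c.name, p.name AS department, c.salary, c.hire_year FROM employees c JOIN departments p ON c.department_id = p.id

Execution result:
name | department | salary | hire_year
Kate Johnson | Operations | 145555 | 2018
David Smith | Marketing | 44131 | 2022
Olivia Wilson | Marketing | 89876 | 2018
Grace Garcia | Marketing | 50188 | 2023
Rose Brown | Marketing | 139765 | 2015
Peter Miller | Operations | 107965 | 2021
Carol Wilson | Marketing | 48540 | 2016
Leo Davis | IT | 71479 | 2022
Noah Williams | Research | 99472 | 2020
Bob Miller | Marketing | 117524 | 2017
Sam Johnson | IT | 107856 | 2015
Quinn Davis | Operations | 75273 | 2017
Olivia Brown | Operations | 50742 | 2020
Henry Martinez | Marketing | 103256 | 2018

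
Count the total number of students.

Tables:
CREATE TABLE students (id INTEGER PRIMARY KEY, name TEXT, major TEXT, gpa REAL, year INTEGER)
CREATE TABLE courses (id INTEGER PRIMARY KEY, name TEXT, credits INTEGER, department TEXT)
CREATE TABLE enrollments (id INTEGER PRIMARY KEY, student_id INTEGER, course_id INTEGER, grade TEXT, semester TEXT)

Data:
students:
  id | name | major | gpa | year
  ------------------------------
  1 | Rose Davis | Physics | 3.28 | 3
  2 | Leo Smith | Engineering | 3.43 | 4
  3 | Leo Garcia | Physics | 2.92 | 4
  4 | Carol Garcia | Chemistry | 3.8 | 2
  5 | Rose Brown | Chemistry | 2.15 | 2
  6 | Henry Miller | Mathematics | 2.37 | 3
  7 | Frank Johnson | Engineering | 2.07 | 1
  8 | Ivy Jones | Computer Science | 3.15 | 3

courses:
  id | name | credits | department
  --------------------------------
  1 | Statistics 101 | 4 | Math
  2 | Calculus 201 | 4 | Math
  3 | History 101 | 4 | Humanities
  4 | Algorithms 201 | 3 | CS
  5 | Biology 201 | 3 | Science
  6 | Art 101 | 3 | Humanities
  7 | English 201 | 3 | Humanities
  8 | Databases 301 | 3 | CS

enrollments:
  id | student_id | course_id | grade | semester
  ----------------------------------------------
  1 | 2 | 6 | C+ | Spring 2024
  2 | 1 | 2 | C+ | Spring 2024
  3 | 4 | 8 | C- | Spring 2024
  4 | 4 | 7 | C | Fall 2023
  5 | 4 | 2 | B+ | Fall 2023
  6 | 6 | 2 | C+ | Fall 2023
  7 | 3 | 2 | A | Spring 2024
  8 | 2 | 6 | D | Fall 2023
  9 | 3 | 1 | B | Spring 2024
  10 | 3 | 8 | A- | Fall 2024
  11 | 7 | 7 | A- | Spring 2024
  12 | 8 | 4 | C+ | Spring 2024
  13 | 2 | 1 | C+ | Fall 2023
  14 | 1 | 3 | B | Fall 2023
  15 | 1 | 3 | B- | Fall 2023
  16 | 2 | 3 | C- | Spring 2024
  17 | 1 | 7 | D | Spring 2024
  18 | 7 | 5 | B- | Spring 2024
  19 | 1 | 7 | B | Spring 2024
SELECT COUNT(*) FROM students

Execution result:
8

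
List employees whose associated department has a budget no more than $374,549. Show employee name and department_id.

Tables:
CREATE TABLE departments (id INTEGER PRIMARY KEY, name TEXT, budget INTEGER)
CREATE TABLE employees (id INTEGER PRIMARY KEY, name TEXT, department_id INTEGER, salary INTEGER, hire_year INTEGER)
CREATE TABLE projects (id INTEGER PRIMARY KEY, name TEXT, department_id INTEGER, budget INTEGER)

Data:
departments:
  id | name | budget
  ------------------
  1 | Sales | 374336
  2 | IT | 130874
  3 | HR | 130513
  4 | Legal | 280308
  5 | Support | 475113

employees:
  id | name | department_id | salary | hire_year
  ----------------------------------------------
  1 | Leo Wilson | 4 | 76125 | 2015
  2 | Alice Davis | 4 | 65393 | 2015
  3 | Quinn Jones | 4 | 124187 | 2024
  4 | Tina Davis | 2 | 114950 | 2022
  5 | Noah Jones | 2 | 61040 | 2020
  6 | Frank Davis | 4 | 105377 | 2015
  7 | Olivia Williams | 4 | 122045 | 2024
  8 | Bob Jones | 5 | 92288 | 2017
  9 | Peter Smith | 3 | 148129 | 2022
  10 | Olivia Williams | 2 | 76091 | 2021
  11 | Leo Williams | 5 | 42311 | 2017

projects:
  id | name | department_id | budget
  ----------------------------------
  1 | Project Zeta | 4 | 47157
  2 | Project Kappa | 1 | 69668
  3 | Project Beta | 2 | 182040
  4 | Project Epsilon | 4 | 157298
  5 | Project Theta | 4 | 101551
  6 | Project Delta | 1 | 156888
SELECT name, department_id FROM employees WHERE department_id IN (SELECT id FROM departments WHERE budget <= 374549)

Execution result:
name | department_id
Leo Wilson | 4
Alice Davis | 4
Quinn Jones | 4
Tina Davis | 2
Noah Jones | 2
Frank Davis | 4
Olivia Williams | 4
Peter Smith | 3
Olivia Williams | 2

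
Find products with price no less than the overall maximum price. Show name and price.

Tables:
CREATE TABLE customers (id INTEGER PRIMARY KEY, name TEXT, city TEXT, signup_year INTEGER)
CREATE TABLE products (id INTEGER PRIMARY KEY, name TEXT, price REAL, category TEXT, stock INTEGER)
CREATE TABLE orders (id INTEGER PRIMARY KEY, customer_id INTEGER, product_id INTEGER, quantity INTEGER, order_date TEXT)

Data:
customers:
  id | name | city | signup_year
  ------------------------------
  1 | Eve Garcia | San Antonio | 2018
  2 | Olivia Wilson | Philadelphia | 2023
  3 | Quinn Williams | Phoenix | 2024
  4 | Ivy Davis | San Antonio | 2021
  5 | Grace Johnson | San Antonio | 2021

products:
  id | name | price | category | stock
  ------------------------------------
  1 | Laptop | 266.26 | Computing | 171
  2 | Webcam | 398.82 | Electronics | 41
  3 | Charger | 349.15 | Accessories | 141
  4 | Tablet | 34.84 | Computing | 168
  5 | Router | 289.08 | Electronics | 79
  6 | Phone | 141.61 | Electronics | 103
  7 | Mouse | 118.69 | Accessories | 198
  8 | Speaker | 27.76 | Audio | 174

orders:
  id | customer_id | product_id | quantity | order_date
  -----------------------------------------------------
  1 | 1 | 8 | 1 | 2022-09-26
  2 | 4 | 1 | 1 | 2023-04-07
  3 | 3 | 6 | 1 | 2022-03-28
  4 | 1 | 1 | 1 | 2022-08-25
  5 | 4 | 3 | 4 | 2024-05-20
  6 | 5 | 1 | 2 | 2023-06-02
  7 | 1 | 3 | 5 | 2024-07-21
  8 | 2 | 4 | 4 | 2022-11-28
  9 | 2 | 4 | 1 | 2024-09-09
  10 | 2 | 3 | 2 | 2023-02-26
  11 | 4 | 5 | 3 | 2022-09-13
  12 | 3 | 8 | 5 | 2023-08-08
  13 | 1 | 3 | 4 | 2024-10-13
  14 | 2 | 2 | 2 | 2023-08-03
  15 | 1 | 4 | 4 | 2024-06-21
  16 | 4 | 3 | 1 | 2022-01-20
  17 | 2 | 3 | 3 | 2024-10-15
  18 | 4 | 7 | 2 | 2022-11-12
SELECT name, price FROM products WHERE price >= (SELECT MAX(price) FROM products)

Execution result:
name | price
Webcam | 398.82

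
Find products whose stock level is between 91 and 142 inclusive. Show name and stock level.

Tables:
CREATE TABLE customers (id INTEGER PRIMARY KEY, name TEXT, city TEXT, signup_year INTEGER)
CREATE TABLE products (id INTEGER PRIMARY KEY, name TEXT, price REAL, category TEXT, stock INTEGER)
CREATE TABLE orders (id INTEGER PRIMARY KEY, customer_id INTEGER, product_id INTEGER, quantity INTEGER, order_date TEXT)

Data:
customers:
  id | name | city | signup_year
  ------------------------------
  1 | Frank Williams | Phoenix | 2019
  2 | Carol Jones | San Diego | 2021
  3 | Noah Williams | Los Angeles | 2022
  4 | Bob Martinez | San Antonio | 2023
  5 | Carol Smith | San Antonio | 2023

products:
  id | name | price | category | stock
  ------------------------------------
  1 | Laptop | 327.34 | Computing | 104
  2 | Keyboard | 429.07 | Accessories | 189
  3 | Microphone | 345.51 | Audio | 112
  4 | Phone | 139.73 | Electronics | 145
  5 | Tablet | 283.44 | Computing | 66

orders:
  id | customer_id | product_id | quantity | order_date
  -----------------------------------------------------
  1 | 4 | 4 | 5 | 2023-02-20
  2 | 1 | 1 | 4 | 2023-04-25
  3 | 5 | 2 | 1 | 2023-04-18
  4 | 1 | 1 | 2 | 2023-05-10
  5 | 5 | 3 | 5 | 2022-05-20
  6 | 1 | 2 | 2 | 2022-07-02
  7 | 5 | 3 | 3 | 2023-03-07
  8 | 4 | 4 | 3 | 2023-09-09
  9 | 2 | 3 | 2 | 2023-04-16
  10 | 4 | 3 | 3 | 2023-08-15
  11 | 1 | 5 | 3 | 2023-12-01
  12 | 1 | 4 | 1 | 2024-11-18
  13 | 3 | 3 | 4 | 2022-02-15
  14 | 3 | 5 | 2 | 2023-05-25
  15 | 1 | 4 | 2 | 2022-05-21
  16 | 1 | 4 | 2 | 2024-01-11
SELECT name, stock FROM products WHERE stock BETWEEN 91 AND 142

Execution result:
name | stock
Laptop | 104
Microphone | 112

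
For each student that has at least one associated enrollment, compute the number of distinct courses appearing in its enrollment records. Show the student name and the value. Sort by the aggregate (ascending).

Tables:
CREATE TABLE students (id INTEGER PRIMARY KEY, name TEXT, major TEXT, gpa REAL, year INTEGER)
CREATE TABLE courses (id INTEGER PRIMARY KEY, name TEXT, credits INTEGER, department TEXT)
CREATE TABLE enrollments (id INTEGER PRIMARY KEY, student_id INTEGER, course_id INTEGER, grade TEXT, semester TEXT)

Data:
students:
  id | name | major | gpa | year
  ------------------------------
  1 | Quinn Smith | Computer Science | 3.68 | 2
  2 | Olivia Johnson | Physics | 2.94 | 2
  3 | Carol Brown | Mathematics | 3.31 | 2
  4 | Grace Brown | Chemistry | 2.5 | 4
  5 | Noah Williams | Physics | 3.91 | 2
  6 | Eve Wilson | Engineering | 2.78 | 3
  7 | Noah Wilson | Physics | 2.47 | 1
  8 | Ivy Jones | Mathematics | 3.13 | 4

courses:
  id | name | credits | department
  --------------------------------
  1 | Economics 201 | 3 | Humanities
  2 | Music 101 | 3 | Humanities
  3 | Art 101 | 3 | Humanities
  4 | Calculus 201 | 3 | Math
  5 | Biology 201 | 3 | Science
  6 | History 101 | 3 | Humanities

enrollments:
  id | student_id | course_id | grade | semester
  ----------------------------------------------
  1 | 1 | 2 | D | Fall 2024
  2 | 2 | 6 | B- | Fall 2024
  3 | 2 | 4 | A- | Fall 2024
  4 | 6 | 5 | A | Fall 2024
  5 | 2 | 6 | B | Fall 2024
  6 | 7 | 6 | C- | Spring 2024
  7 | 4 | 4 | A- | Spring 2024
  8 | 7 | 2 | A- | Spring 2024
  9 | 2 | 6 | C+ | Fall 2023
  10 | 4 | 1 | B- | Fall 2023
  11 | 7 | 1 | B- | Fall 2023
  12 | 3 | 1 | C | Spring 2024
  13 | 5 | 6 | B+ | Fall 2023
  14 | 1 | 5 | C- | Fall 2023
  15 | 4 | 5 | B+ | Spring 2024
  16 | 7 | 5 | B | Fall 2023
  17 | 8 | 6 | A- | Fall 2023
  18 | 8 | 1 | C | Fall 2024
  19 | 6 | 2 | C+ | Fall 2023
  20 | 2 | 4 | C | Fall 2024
SELECT p.name, COUNT(DISTINCT c.course_id) AS distinct_course_count FROM enrollments c JOIN students p ON c.student_id = p.id GROUP BY p.id, p.name ORDER BY distinct_course_count ASC

Execution result:
name | distinct_course_count
Carol Brown | 1
Noah Williams | 1
Quinn Smith | 2
Olivia Johnson | 2
Eve Wilson | 2
Ivy Jones | 2
Grace Brown | 3
Noah Wilson | 4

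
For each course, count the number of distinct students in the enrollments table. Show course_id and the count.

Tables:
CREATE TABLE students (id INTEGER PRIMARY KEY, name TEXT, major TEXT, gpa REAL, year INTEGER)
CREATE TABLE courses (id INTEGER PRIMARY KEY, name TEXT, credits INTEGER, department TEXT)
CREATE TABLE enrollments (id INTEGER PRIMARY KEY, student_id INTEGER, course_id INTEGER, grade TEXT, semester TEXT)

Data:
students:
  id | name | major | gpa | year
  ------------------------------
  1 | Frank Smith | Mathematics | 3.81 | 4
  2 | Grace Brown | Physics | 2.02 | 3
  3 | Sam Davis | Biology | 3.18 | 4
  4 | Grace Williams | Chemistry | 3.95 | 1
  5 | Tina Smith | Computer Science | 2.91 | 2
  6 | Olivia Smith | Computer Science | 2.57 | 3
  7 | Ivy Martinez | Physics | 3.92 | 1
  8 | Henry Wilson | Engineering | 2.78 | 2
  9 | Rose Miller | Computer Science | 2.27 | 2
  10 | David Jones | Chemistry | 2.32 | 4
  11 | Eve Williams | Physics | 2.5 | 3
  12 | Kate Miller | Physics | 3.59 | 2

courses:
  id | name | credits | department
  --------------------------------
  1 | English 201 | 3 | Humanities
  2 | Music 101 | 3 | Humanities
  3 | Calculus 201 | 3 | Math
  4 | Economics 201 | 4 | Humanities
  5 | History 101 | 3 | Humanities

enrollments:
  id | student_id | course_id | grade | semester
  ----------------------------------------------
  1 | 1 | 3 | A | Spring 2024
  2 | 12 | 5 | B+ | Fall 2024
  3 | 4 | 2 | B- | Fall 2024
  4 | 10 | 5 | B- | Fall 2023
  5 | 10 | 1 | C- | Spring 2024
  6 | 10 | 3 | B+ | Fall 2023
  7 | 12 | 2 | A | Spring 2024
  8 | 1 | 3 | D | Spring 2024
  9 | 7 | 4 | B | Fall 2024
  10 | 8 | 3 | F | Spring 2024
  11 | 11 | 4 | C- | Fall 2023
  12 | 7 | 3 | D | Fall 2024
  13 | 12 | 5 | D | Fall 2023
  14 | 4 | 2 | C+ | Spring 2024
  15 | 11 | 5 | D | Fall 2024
SELECT course_id, COUNT(DISTINCT student_id) AS distinct_student_count FROM enrollments GROUP BY course_id

Execution result:
course_id | distinct_student_count
1 | 1
2 | 2
3 | 4
4 | 2
5 | 3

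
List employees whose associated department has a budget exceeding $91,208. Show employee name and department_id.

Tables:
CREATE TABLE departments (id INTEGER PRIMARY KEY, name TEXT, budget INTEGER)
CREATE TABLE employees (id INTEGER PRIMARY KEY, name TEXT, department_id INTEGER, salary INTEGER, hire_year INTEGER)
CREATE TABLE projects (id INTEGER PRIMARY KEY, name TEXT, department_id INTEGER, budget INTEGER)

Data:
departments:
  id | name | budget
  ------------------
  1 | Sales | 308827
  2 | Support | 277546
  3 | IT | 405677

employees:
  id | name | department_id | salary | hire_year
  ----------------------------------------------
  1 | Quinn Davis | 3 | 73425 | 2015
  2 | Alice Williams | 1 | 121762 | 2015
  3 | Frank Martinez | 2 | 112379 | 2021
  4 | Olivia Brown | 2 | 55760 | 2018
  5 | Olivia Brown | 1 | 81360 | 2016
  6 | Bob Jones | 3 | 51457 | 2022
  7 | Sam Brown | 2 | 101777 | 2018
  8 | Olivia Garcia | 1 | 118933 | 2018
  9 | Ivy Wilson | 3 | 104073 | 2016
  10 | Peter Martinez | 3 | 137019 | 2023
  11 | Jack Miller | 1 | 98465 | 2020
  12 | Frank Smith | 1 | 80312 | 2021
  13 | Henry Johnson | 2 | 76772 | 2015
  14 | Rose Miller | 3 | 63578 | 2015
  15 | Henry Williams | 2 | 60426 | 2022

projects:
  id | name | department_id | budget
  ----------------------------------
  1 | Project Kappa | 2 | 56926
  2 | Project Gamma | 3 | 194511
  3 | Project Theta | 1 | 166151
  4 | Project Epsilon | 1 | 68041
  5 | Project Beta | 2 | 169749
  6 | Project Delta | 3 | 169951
SELECT name, department_id FROM employees WHERE department_id IN (SELECT id FROM departments WHERE budget > 91208)

Execution result:
name | department_id
Quinn Davis | 3
Alice Williams | 1
Frank Martinez | 2
Olivia Brown | 2
Olivia Brown | 1
Bob Jones | 3
Sam Brown | 2
Olivia Garcia | 1
Ivy Wilson | 3
Peter Martinez | 3
Jack Miller | 1
Frank Smith | 1
Henry Johnson | 2
Rose Miller | 3
Henry Williams | 2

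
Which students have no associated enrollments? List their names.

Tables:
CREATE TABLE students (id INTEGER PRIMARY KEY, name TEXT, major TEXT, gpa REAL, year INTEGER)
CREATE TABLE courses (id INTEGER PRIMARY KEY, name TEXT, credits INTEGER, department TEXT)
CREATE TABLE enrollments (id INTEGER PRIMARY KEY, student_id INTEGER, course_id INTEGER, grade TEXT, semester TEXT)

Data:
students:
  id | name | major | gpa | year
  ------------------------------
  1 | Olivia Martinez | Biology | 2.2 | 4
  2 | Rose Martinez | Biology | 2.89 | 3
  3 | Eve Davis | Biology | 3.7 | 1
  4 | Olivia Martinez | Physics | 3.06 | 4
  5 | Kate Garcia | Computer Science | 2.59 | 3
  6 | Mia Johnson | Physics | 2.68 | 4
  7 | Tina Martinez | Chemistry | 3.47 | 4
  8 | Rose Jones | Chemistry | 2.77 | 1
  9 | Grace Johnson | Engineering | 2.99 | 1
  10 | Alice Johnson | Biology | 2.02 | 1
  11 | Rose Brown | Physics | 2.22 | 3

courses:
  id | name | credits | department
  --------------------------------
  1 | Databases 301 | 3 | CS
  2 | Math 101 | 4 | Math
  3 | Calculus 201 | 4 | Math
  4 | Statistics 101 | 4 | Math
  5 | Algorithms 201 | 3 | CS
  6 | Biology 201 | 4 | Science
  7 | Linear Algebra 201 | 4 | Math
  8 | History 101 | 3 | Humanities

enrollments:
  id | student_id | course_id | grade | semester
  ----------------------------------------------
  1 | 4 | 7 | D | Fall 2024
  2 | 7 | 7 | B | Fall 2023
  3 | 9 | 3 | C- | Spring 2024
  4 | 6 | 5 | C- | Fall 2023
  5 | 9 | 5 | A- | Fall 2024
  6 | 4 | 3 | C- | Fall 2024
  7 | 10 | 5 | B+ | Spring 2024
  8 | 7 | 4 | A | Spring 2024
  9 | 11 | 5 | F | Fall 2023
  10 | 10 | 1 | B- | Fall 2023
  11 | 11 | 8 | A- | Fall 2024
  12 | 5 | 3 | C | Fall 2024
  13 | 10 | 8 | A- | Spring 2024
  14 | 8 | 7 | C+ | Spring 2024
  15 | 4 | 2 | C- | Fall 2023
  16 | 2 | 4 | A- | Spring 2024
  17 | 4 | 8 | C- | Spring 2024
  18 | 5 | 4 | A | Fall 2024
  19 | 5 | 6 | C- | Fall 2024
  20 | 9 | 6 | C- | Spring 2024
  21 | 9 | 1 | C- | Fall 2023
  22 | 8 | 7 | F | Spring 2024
SELECT p.name FROM students p LEFT JOIN enrollments c ON c.student_id = p.id WHERE c.id IS NULL

Execution result:
name
Olivia Martinez
Eve Davis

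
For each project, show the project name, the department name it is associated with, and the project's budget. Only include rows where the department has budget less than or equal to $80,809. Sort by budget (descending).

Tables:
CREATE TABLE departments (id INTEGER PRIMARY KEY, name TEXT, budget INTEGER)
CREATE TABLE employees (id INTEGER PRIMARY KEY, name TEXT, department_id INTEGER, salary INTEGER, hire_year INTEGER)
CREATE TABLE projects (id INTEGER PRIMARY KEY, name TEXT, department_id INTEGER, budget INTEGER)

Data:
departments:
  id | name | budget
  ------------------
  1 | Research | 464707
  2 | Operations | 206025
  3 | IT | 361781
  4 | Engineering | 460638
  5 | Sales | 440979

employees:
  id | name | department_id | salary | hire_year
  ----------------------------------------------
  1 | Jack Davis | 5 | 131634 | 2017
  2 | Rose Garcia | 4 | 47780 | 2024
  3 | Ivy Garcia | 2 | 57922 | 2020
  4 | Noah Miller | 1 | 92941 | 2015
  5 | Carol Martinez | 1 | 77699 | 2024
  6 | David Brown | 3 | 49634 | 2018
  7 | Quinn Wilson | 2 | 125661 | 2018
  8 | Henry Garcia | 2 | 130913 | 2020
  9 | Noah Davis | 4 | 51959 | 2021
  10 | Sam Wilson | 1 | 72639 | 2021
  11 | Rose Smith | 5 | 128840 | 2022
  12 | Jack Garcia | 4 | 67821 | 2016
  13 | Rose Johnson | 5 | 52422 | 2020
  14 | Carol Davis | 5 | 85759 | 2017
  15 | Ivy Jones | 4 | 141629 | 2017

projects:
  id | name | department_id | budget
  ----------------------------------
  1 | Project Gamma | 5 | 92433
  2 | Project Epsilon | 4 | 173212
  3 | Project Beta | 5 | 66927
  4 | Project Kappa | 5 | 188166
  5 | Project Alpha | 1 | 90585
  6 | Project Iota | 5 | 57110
SELECT c.name, p.name AS department, c.budget FROM projects c JOIN departments p ON c.department_id = p.id WHERE p.budget <= 80809 ORDER BY c.budget DESC

Execution result:
(no rows)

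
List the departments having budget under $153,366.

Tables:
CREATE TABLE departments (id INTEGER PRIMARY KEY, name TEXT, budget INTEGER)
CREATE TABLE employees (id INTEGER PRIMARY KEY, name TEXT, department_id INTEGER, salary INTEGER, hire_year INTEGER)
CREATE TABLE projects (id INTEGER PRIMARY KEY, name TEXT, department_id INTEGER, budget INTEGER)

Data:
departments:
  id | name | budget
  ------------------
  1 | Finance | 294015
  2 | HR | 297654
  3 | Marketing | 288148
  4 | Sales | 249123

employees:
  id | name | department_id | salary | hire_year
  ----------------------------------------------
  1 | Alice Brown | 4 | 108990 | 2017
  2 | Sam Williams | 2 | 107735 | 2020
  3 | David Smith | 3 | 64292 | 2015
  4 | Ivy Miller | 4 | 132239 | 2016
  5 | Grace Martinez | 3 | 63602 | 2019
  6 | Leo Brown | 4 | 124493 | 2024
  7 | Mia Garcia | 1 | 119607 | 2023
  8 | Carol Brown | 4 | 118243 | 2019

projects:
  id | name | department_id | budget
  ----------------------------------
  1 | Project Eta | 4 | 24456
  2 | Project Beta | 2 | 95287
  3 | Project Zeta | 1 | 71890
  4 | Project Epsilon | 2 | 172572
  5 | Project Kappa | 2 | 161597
SELECT name, budget FROM departments WHERE budget < 153366

Execution result:
(no rows)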